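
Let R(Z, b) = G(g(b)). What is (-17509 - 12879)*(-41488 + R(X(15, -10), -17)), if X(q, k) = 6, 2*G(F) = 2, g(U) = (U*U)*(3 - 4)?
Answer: 1260706956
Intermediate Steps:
g(U) = -U² (g(U) = U²*(-1) = -U²)
G(F) = 1 (G(F) = (½)*2 = 1)
R(Z, b) = 1
(-17509 - 12879)*(-41488 + R(X(15, -10), -17)) = (-17509 - 12879)*(-41488 + 1) = -30388*(-41487) = 1260706956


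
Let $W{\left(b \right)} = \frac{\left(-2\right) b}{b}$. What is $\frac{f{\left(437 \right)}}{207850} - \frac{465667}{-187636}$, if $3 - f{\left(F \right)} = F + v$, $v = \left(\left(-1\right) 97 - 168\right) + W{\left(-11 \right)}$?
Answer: $\frac{48378775369}{19500071300} \approx 2.481$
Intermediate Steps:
$W{\left(b \right)} = -2$
$v = -267$ ($v = \left(\left(-1\right) 97 - 168\right) - 2 = \left(-97 - 168\right) - 2 = -265 - 2 = -267$)
$f{\left(F \right)} = 270 - F$ ($f{\left(F \right)} = 3 - \left(F - 267\right) = 3 - \left(-267 + F\right) = 270 - F$)
$\frac{f{\left(437 \right)}}{207850} - \frac{465667}{-187636} = \frac{270 - 437}{207850} - \frac{465667}{-187636} = \left(270 - 437\right) \frac{1}{207850} - - \frac{465667}{187636} = \left(-167\right) \frac{1}{207850} + \frac{465667}{187636} = - \frac{167}{207850} + \frac{465667}{187636} = \frac{48378775369}{19500071300}$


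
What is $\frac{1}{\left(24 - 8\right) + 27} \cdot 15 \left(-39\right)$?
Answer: $- \frac{585}{43} \approx -13.605$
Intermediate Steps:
$\frac{1}{\left(24 - 8\right) + 27} \cdot 15 \left(-39\right) = \frac{1}{16 + 27} \cdot 15 \left(-39\right) = \frac{1}{43} \cdot 15 \left(-39\right) = \frac{15}{43} \left(-39\right) = - \frac{585}{43}$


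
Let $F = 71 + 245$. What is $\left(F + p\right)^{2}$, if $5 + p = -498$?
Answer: $34969$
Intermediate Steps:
$p = -503$ ($p = -5 - 498 = -503$)
$F = 316$
$\left(F + p\right)^{2} = \left(316 - 503\right)^{2} = \left(-187\right)^{2} = 34969$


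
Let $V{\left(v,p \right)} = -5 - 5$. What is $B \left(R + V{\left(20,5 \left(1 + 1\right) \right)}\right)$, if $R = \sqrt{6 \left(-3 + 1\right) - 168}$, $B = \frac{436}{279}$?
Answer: $- \frac{4360}{279} + \frac{872 i \sqrt{5}}{93} \approx -15.627 + 20.966 i$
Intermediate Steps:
$V{\left(v,p \right)} = -10$
$B = \frac{436}{279}$ ($B = 436 \cdot \frac{1}{279} = \frac{436}{279} \approx 1.5627$)
$R = 6 i \sqrt{5}$ ($R = \sqrt{6 \left(-2\right) - 168} = \sqrt{-12 - 168} = \sqrt{-180} = 6 i \sqrt{5} \approx 13.416 i$)
$B \left(R + V{\left(20,5 \left(1 + 1\right) \right)}\right) = \frac{436 \left(6 i \sqrt{5} - 10\right)}{279} = \frac{436 \left(-10 + 6 i \sqrt{5}\right)}{279} = - \frac{4360}{279} + \frac{872 i \sqrt{5}}{93}$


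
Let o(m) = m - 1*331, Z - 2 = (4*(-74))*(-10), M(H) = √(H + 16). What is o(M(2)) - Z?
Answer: -3293 + 3*√2 ≈ -3288.8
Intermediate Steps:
M(H) = √(16 + H)
Z = 2962 (Z = 2 + (4*(-74))*(-10) = 2 - 296*(-10) = 2 + 2960 = 2962)
o(m) = -331 + m (o(m) = m - 331 = -331 + m)
o(M(2)) - Z = (-331 + √(16 + 2)) - 1*2962 = (-331 + √18) - 2962 = (-331 + 3*√2) - 2962 = -3293 + 3*√2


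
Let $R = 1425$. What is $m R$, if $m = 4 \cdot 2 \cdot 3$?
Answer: $34200$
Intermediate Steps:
$m = 24$ ($m = 8 \cdot 3 = 24$)
$m R = 24 \cdot 1425 = 34200$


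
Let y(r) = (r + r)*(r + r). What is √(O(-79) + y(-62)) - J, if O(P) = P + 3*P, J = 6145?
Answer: -6145 + 2*√3765 ≈ -6022.3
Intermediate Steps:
O(P) = 4*P
y(r) = 4*r² (y(r) = (2*r)*(2*r) = 4*r²)
√(O(-79) + y(-62)) - J = √(4*(-79) + 4*(-62)²) - 1*6145 = √(-316 + 4*3844) - 6145 = √(-316 + 15376) - 6145 = √15060 - 6145 = 2*√3765 - 6145 = -6145 + 2*√3765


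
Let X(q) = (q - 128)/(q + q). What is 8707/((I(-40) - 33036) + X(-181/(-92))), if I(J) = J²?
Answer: -3151934/11391427 ≈ -0.27669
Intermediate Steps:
X(q) = (-128 + q)/(2*q) (X(q) = (-128 + q)/((2*q)) = (-128 + q)*(1/(2*q)) = (-128 + q)/(2*q))
8707/((I(-40) - 33036) + X(-181/(-92))) = 8707/(((-40)² - 33036) + (-128 - 181/(-92))/(2*((-181/(-92))))) = 8707/((1600 - 33036) + (-128 - 181*(-1/92))/(2*((-181*(-1/92))))) = 8707/(-31436 + (-128 + 181/92)/(2*(181/92))) = 8707/(-31436 + (½)*(92/181)*(-11595/92)) = 8707/(-31436 - 11595/362) = 8707/(-11391427/362) = 8707*(-362/11391427) = -3151934/11391427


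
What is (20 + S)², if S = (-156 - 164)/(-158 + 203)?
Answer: 13456/81 ≈ 166.12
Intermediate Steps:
S = -64/9 (S = -320/45 = -320*1/45 = -64/9 ≈ -7.1111)
(20 + S)² = (20 - 64/9)² = (116/9)² = 13456/81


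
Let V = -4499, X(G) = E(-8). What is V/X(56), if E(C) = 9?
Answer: -4499/9 ≈ -499.89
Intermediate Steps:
X(G) = 9
V/X(56) = -4499/9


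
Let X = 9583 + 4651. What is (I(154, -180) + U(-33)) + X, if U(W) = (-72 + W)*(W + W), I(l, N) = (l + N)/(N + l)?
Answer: 21165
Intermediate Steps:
X = 14234
I(l, N) = 1 (I(l, N) = (N + l)/(N + l) = 1)
U(W) = 2*W*(-72 + W) (U(W) = (-72 + W)*(2*W) = 2*W*(-72 + W))
(I(154, -180) + U(-33)) + X = (1 + 2*(-33)*(-72 - 33)) + 14234 = (1 + 2*(-33)*(-105)) + 14234 = (1 + 6930) + 14234 = 6931 + 14234 = 21165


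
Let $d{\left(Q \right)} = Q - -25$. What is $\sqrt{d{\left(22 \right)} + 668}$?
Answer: $\sqrt{715} \approx 26.739$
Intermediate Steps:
$d{\left(Q \right)} = 25 + Q$ ($d{\left(Q \right)} = Q + 25 = 25 + Q$)
$\sqrt{d{\left(22 \right)} + 668} = \sqrt{\left(25 + 22\right) + 668} = \sqrt{47 + 668} = \sqrt{715}$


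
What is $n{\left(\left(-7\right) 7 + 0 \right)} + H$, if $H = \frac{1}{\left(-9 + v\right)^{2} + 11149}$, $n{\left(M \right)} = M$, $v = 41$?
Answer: $- \frac{596476}{12173} \approx -49.0$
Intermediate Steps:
$H = \frac{1}{12173}$ ($H = \frac{1}{\left(-9 + 41\right)^{2} + 11149} = \frac{1}{32^{2} + 11149} = \frac{1}{1024 + 11149} = \frac{1}{12173} \approx 8.2149 \cdot 10^{-5}$)
$n{\left(\left(-7\right) 7 + 0 \right)} + H = \left(\left(-7\right) 7 + 0\right) + \frac{1}{12173} = \left(-49 + 0\right) + \frac{1}{12173} = -49 + \frac{1}{12173} = - \frac{596476}{12173}$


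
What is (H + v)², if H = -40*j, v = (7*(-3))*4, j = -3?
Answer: 1296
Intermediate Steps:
v = -84 (v = -21*4 = -84)
H = 120 (H = -40*(-3) = 120)
(H + v)² = (120 - 84)² = 36² = 1296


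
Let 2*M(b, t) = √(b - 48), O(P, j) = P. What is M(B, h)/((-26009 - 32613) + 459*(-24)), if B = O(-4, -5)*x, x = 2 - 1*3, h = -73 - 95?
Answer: -I*√11/69638 ≈ -4.7627e-5*I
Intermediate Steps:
h = -168
x = -1 (x = 2 - 3 = -1)
B = 4 (B = -4*(-1) = 4)
M(b, t) = √(-48 + b)/2 (M(b, t) = √(b - 48)/2 = √(-48 + b)/2)
M(B, h)/((-26009 - 32613) + 459*(-24)) = (√(-48 + 4)/2)/((-26009 - 32613) + 459*(-24)) = (√(-44)/2)/(-58622 - 11016) = ((2*I*√11)/2)/(-69638) = (I*√11)*(-1/69638) = -I*√11/69638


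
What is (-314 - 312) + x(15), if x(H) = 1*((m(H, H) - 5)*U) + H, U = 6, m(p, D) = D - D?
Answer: -641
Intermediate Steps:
m(p, D) = 0
x(H) = -30 + H (x(H) = 1*((0 - 5)*6) + H = 1*(-5*6) + H = 1*(-30) + H = -30 + H)
(-314 - 312) + x(15) = (-314 - 312) + (-30 + 15) = -626 - 15 = -641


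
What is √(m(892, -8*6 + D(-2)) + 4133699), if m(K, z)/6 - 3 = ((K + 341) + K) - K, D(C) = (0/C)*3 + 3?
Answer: √4141115 ≈ 2035.0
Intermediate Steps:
D(C) = 3 (D(C) = 0*3 + 3 = 0 + 3 = 3)
m(K, z) = 2064 + 6*K (m(K, z) = 18 + 6*(((K + 341) + K) - K) = 18 + 6*(((341 + K) + K) - K) = 18 + 6*((341 + 2*K) - K) = 18 + 6*(341 + K) = 18 + (2046 + 6*K) = 2064 + 6*K)
√(m(892, -8*6 + D(-2)) + 4133699) = √((2064 + 6*892) + 4133699) = √((2064 + 5352) + 4133699) = √(7416 + 4133699) = √4141115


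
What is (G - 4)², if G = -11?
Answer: 225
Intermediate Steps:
(G - 4)² = (-11 - 4)² = (-15)² = 225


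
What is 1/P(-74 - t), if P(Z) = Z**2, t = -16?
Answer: 1/3364 ≈ 0.00029727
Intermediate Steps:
1/P(-74 - t) = 1/((-74 - 1*(-16))**2) = 1/((-74 + 16)**2) = 1/((-58)**2) = 1/3364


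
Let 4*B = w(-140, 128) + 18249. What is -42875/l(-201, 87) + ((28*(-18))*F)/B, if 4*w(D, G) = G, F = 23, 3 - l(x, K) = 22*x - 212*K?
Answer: -263455381/59724027 ≈ -4.4112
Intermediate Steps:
l(x, K) = 3 - 22*x + 212*K (l(x, K) = 3 - (22*x - 212*K) = 3 - (-212*K + 22*x) = 3 + (-22*x + 212*K) = 3 - 22*x + 212*K)
w(D, G) = G/4
B = 18281/4 (B = ((¼)*128 + 18249)/4 = (32 + 18249)/4 = (¼)*18281 = 18281/4 ≈ 4570.3)
-42875/l(-201, 87) + ((28*(-18))*F)/B = -42875/(3 - 22*(-201) + 212*87) + ((28*(-18))*23)/(18281/4) = -42875/(3 + 4422 + 18444) - 504*23*(4/18281) = -42875/22869 - 11592*4/18281 = -42875*1/22869 - 46368/18281 = -6125/3267 - 46368/18281 = -263455381/59724027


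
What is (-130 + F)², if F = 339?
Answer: 43681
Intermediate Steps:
(-130 + F)² = (-130 + 339)² = 209² = 43681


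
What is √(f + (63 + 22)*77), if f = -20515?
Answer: I*√13970 ≈ 118.19*I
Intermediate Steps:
√(f + (63 + 22)*77) = √(-20515 + (63 + 22)*77) = √(-20515 + 85*77) = √(-20515 + 6545) = √(-13970) = I*√13970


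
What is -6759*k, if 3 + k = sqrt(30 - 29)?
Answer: 13518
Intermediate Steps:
k = -2 (k = -3 + sqrt(30 - 29) = -3 + sqrt(1) = -3 + 1 = -2)
-6759*k = -6759*(-2) = 13518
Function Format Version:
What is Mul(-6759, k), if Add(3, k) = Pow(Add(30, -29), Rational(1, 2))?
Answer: 13518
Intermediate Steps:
k = -2 (k = Add(-3, Pow(Add(30, -29), Rational(1, 2))) = Add(-3, Pow(1, Rational(1, 2))) = Add(-3, 1) = -2)
Mul(-6759, k) = Mul(-6759, -2) = 13518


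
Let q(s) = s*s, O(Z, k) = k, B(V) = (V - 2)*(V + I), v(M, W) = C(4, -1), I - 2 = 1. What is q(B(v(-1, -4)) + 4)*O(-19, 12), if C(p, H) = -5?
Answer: 3888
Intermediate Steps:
I = 3 (I = 2 + 1 = 3)
v(M, W) = -5
B(V) = (-2 + V)*(3 + V) (B(V) = (V - 2)*(V + 3) = (-2 + V)*(3 + V))
q(s) = s²
q(B(v(-1, -4)) + 4)*O(-19, 12) = ((-6 - 5 + (-5)²) + 4)²*12 = ((-6 - 5 + 25) + 4)²*12 = (14 + 4)²*12 = 18²*12 = 324*12 = 3888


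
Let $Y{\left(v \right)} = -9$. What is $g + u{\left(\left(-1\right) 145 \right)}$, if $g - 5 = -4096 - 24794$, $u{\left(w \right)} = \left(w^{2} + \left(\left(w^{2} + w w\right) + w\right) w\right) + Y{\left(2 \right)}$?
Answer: $-6084094$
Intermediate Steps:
$u{\left(w \right)} = -9 + w^{2} + w \left(w + 2 w^{2}\right)$ ($u{\left(w \right)} = \left(w^{2} + \left(\left(w^{2} + w w\right) + w\right) w\right) - 9 = \left(w^{2} + \left(\left(w^{2} + w^{2}\right) + w\right) w\right) - 9 = \left(w^{2} + \left(2 w^{2} + w\right) w\right) - 9 = \left(w^{2} + \left(w + 2 w^{2}\right) w\right) - 9 = \left(w^{2} + w \left(w + 2 w^{2}\right)\right) - 9 = -9 + w^{2} + w \left(w + 2 w^{2}\right)$)
$g = -28885$ ($g = 5 - 28890 = -28885$)
$g + u{\left(\left(-1\right) 145 \right)} = -28885 + \left(-9 + 2 \left(\left(-1\right) 145\right)^{2} + 2 \left(\left(-1\right) 145\right)^{3}\right) = -28885 + \left(-9 + 2 \left(-145\right)^{2} + 2 \left(-145\right)^{3}\right) = -28885 + \left(-9 + 2 \cdot 21025 + 2 \left(-3048625\right)\right) = -28885 - 6055209 = -6084094$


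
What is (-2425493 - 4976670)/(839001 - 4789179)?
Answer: 7402163/3950178 ≈ 1.8739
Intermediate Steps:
(-2425493 - 4976670)/(839001 - 4789179) = -7402163/(-3950178) = -7402163*(-1/3950178) = 7402163/3950178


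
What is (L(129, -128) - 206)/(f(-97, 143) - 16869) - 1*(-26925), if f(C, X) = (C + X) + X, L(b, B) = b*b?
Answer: 89818513/3336 ≈ 26924.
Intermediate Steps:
L(b, B) = b²
f(C, X) = C + 2*X
(L(129, -128) - 206)/(f(-97, 143) - 16869) - 1*(-26925) = (129² - 206)/((-97 + 2*143) - 16869) - 1*(-26925) = (16641 - 206)/((-97 + 286) - 16869) + 26925 = 16435/(189 - 16869) + 26925 = 16435/(-16680) + 26925 = 16435*(-1/16680) + 26925 = -3287/3336 + 26925 = 89818513/3336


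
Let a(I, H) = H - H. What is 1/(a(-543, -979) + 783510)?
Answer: 1/783510 ≈ 1.2763e-6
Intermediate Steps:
a(I, H) = 0
1/(a(-543, -979) + 783510) = 1/(0 + 783510) = 1/783510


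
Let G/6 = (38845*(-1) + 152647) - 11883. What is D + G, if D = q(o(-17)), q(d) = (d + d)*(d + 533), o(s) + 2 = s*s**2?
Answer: 43686574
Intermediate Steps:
o(s) = -2 + s**3 (o(s) = -2 + s*s**2 = -2 + s**3)
G = 611514 (G = 6*((38845*(-1) + 152647) - 11883) = 6*((-38845 + 152647) - 11883) = 6*(113802 - 11883) = 6*101919 = 611514)
q(d) = 2*d*(533 + d) (q(d) = (2*d)*(533 + d) = 2*d*(533 + d))
D = 43075060 (D = 2*(-2 + (-17)**3)*(533 + (-2 + (-17)**3)) = 2*(-2 - 4913)*(533 + (-2 - 4913)) = 2*(-4915)*(533 - 4915) = 2*(-4915)*(-4382) = 43075060)
D + G = 43075060 + 611514 = 43686574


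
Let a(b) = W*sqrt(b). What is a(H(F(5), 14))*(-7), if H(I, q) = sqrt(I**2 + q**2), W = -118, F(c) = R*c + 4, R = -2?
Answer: 826*2**(3/4)*29**(1/4) ≈ 3223.7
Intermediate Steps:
F(c) = 4 - 2*c (F(c) = -2*c + 4 = 4 - 2*c)
a(b) = -118*sqrt(b)
a(H(F(5), 14))*(-7) = -118*((4 - 2*5)**2 + 14**2)**(1/4)*(-7) = -118*((4 - 10)**2 + 196)**(1/4)*(-7) = -118*((-6)**2 + 196)**(1/4)*(-7) = -118*(36 + 196)**(1/4)*(-7) = -118*232**(1/4)*(-7) = -118*2**(3/4)*29**(1/4)*(-7) = 826*2**(3/4)*29**(1/4)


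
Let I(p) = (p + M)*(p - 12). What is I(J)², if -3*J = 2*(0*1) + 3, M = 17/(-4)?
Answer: 74529/16 ≈ 4658.1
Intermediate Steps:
M = -17/4 (M = 17*(-¼) = -17/4 ≈ -4.2500)
J = -1 (J = -(2*(0*1) + 3)/3 = -(2*0 + 3)/3 = -(0 + 3)/3 = -⅓*3 = -1)
I(p) = (-12 + p)*(-17/4 + p) (I(p) = (p - 17/4)*(p - 12) = (-17/4 + p)*(-12 + p) = (-12 + p)*(-17/4 + p))
I(J)² = (51 + (-1)² - 65/4*(-1))² = (51 + 1 + 65/4)² = (273/4)² = 74529/16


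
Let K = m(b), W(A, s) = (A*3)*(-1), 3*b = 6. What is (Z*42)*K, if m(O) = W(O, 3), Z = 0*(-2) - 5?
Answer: 1260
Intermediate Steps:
b = 2 (b = (1/3)*6 = 2)
W(A, s) = -3*A (W(A, s) = (3*A)*(-1) = -3*A)
Z = -5 (Z = 0 - 5 = -5)
m(O) = -3*O
K = -6 (K = -3*2 = -6)
(Z*42)*K = -5*42*(-6) = -210*(-6) = 1260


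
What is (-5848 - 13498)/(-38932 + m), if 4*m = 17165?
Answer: 77384/138563 ≈ 0.55848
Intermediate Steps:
m = 17165/4 (m = (¼)*17165 = 17165/4 ≈ 4291.3)
(-5848 - 13498)/(-38932 + m) = (-5848 - 13498)/(-38932 + 17165/4) = -19346/(-138563/4) = -19346*(-4/138563) = 77384/138563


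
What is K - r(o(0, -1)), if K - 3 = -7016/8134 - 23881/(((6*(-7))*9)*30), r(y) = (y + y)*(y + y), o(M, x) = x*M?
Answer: 27957521/6588540 ≈ 4.2434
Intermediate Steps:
o(M, x) = M*x
r(y) = 4*y² (r(y) = (2*y)*(2*y) = 4*y²)
K = 27957521/6588540 (K = 3 + (-7016/8134 - 23881/(((6*(-7))*9)*30)) = 3 + (-7016*1/8134 - 23881/(-42*9*30)) = 3 + (-3508/4067 - 23881/((-378*30))) = 3 + (-3508/4067 - 23881/(-11340)) = 3 + (-3508/4067 - 23881*(-1/11340)) = 3 + (-3508/4067 + 23881/11340) = 3 + 8191901/6588540 = 27957521/6588540 ≈ 4.2434)
K - r(o(0, -1)) = 27957521/6588540 - 4*(0*(-1))² = 27957521/6588540 - 4*0² = 27957521/6588540 - 4*0 = 27957521/6588540 - 1*0 = 27957521/6588540 + 0 = 27957521/6588540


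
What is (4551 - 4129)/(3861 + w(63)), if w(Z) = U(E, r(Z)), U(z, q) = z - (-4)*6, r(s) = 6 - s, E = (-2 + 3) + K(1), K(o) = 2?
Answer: 211/1944 ≈ 0.10854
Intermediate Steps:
E = 3 (E = (-2 + 3) + 2 = 1 + 2 = 3)
U(z, q) = 24 + z (U(z, q) = z - 1*(-24) = z + 24 = 24 + z)
w(Z) = 27 (w(Z) = 24 + 3 = 27)
(4551 - 4129)/(3861 + w(63)) = (4551 - 4129)/(3861 + 27) = 422/3888 = 422*(1/3888) = 211/1944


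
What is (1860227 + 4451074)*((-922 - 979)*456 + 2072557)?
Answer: 7609541927001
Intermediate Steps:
(1860227 + 4451074)*((-922 - 979)*456 + 2072557) = 6311301*(-1901*456 + 2072557) = 6311301*(-866856 + 2072557) = 6311301*1205701 = 7609541927001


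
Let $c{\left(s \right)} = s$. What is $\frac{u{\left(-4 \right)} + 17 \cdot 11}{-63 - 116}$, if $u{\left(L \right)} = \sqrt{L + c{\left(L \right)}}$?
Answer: $- \frac{187}{179} - \frac{2 i \sqrt{2}}{179} \approx -1.0447 - 0.015801 i$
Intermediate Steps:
$u{\left(L \right)} = \sqrt{2} \sqrt{L}$ ($u{\left(L \right)} = \sqrt{L + L} = \sqrt{2 L} = \sqrt{2} \sqrt{L}$)
$\frac{u{\left(-4 \right)} + 17 \cdot 11}{-63 - 116} = \frac{\sqrt{2} \sqrt{-4} + 17 \cdot 11}{-63 - 116} = \frac{\sqrt{2} \cdot 2 i + 187}{-179} = \left(2 i \sqrt{2} + 187\right) \left(- \frac{1}{179}\right) = \left(187 + 2 i \sqrt{2}\right) \left(- \frac{1}{179}\right) = - \frac{187}{179} - \frac{2 i \sqrt{2}}{179}$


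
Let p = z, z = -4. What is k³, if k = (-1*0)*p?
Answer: 0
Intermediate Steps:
p = -4
k = 0 (k = -1*0*(-4) = 0*(-4) = 0)
k³ = 0³ = 0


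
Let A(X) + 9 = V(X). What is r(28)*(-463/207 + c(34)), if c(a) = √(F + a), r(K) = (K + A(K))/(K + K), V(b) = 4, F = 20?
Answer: -463/504 + 69*√6/56 ≈ 2.0995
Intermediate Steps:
A(X) = -5 (A(X) = -9 + 4 = -5)
r(K) = (-5 + K)/(2*K) (r(K) = (K - 5)/(K + K) = (-5 + K)/((2*K)) = (-5 + K)*(1/(2*K)) = (-5 + K)/(2*K))
c(a) = √(20 + a)
r(28)*(-463/207 + c(34)) = ((½)*(-5 + 28)/28)*(-463/207 + √(20 + 34)) = ((½)*(1/28)*23)*(-463*1/207 + √54) = 23*(-463/207 + 3*√6)/56 = -463/504 + 69*√6/56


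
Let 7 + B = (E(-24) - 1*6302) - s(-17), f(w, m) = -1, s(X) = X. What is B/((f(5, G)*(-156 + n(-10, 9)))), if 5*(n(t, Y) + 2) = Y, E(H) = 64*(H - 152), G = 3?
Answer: -7980/71 ≈ -112.39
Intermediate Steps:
E(H) = -9728 + 64*H (E(H) = 64*(-152 + H) = -9728 + 64*H)
n(t, Y) = -2 + Y/5
B = -17556 (B = -7 + (((-9728 + 64*(-24)) - 1*6302) - 1*(-17)) = -7 + (((-9728 - 1536) - 6302) + 17) = -7 + ((-11264 - 6302) + 17) = -7 + (-17566 + 17) = -7 - 17549 = -17556)
B/((f(5, G)*(-156 + n(-10, 9)))) = -17556*(-1/(-156 + (-2 + (⅕)*9))) = -17556*(-1/(-156 + (-2 + 9/5))) = -17556*(-1/(-156 - ⅕)) = -17556/((-1*(-781/5))) = -17556/781/5 = -17556*5/781 = -7980/71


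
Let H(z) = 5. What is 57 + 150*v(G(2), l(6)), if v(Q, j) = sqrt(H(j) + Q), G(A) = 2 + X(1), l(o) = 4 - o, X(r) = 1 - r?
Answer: 57 + 150*sqrt(7) ≈ 453.86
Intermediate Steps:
G(A) = 2 (G(A) = 2 + (1 - 1*1) = 2 + (1 - 1) = 2 + 0 = 2)
v(Q, j) = sqrt(5 + Q)
57 + 150*v(G(2), l(6)) = 57 + 150*sqrt(5 + 2) = 57 + 150*sqrt(7)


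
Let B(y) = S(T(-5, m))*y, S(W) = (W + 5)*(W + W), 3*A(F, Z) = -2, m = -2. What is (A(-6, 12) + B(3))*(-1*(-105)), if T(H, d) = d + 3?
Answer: 3710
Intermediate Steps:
T(H, d) = 3 + d
A(F, Z) = -⅔ (A(F, Z) = (⅓)*(-2) = -⅔)
S(W) = 2*W*(5 + W) (S(W) = (5 + W)*(2*W) = 2*W*(5 + W))
B(y) = 12*y (B(y) = (2*(3 - 2)*(5 + (3 - 2)))*y = (2*1*(5 + 1))*y = (2*1*6)*y = 12*y)
(A(-6, 12) + B(3))*(-1*(-105)) = (-⅔ + 12*3)*(-1*(-105)) = (-⅔ + 36)*105 = (106/3)*105 = 3710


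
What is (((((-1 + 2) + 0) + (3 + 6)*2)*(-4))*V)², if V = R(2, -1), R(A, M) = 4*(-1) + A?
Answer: 23104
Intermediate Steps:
R(A, M) = -4 + A
V = -2 (V = -4 + 2 = -2)
(((((-1 + 2) + 0) + (3 + 6)*2)*(-4))*V)² = (((((-1 + 2) + 0) + (3 + 6)*2)*(-4))*(-2))² = ((((1 + 0) + 9*2)*(-4))*(-2))² = (((1 + 18)*(-4))*(-2))² = ((19*(-4))*(-2))² = (-76*(-2))² = 152² = 23104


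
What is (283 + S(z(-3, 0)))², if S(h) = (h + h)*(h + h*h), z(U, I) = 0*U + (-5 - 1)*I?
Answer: 80089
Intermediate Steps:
z(U, I) = -6*I (z(U, I) = 0 - 6*I = -6*I)
S(h) = 2*h*(h + h²) (S(h) = (2*h)*(h + h²) = 2*h*(h + h²))
(283 + S(z(-3, 0)))² = (283 + 2*(-6*0)²*(1 - 6*0))² = (283 + 2*0²*(1 + 0))² = (283 + 2*0*1)² = (283 + 0)² = 283² = 80089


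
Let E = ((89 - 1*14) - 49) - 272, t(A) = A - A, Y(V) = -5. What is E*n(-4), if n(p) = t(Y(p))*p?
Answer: 0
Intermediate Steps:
t(A) = 0
E = -246 (E = ((89 - 14) - 49) - 272 = (75 - 49) - 272 = 26 - 272 = -246)
n(p) = 0 (n(p) = 0*p = 0)
E*n(-4) = -246*0 = 0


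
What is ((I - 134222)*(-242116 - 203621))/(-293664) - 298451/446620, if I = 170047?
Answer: 594314695184253/10929684640 ≈ 54376.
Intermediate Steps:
((I - 134222)*(-242116 - 203621))/(-293664) - 298451/446620 = ((170047 - 134222)*(-242116 - 203621))/(-293664) - 298451/446620 = (35825*(-445737))*(-1/293664) - 298451*1/446620 = -15968528025*(-1/293664) - 298451/446620 = 5322842675/97888 - 298451/446620 = 594314695184253/10929684640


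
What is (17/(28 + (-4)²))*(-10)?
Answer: -85/22 ≈ -3.8636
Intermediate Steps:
(17/(28 + (-4)²))*(-10) = (17/(28 + 16))*(-10) = (17/44)*(-10) = -85/22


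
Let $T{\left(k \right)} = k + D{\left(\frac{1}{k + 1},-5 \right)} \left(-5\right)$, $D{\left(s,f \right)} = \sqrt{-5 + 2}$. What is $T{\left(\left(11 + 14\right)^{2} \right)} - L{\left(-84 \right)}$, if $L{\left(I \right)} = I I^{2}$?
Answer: $593329 - 5 i \sqrt{3} \approx 5.9333 \cdot 10^{5} - 8.6602 i$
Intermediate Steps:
$D{\left(s,f \right)} = i \sqrt{3}$ ($D{\left(s,f \right)} = \sqrt{-3} = i \sqrt{3}$)
$L{\left(I \right)} = I^{3}$
$T{\left(k \right)} = k - 5 i \sqrt{3}$ ($T{\left(k \right)} = k + i \sqrt{3} \left(-5\right) = k - 5 i \sqrt{3}$)
$T{\left(\left(11 + 14\right)^{2} \right)} - L{\left(-84 \right)} = \left(\left(11 + 14\right)^{2} - 5 i \sqrt{3}\right) - \left(-84\right)^{3} = \left(25^{2} - 5 i \sqrt{3}\right) - -592704 = \left(625 - 5 i \sqrt{3}\right) + 592704 = 593329 - 5 i \sqrt{3}$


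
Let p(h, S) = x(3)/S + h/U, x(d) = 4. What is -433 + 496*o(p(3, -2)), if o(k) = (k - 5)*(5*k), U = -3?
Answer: 59087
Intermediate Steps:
p(h, S) = 4/S - h/3 (p(h, S) = 4/S + h/(-3) = 4/S + h*(-⅓) = 4/S - h/3)
o(k) = 5*k*(-5 + k) (o(k) = (-5 + k)*(5*k) = 5*k*(-5 + k))
-433 + 496*o(p(3, -2)) = -433 + 496*(5*(4/(-2) - ⅓*3)*(-5 + (4/(-2) - ⅓*3))) = -433 + 496*(5*(4*(-½) - 1)*(-5 + (4*(-½) - 1))) = -433 + 496*(5*(-2 - 1)*(-5 + (-2 - 1))) = -433 + 496*(5*(-3)*(-5 - 3)) = -433 + 496*(5*(-3)*(-8)) = -433 + 496*120 = -433 + 59520 = 59087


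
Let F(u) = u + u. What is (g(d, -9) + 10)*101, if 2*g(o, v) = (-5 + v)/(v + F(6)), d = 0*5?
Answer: 2323/3 ≈ 774.33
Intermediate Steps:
d = 0
F(u) = 2*u
g(o, v) = (-5 + v)/(2*(12 + v)) (g(o, v) = ((-5 + v)/(v + 2*6))/2 = ((-5 + v)/(v + 12))/2 = ((-5 + v)/(12 + v))/2 = (-5 + v)/(2*(12 + v)))
(g(d, -9) + 10)*101 = ((-5 - 9)/(2*(12 - 9)) + 10)*101 = ((½)*(-14)/3 + 10)*101 = ((½)*(⅓)*(-14) + 10)*101 = (-7/3 + 10)*101 = (23/3)*101 = 2323/3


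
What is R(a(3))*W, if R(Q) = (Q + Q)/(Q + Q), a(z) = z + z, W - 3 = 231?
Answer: 234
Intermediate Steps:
W = 234 (W = 3 + 231 = 234)
a(z) = 2*z
R(Q) = 1 (R(Q) = (2*Q)/((2*Q)) = (2*Q)*(1/(2*Q)) = 1)
R(a(3))*W = 1*234 = 234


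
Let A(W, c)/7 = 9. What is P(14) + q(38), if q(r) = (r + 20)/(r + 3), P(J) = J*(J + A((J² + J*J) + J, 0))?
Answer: 44256/41 ≈ 1079.4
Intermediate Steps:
A(W, c) = 63 (A(W, c) = 7*9 = 63)
P(J) = J*(63 + J) (P(J) = J*(J + 63) = J*(63 + J))
q(r) = (20 + r)/(3 + r)
P(14) + q(38) = 14*(63 + 14) + (20 + 38)/(3 + 38) = 14*77 + 58/41 = 1078 + (1/41)*58 = 1078 + 58/41 = 44256/41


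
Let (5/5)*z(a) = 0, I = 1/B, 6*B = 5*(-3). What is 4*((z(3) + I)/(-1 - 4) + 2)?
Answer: 208/25 ≈ 8.3200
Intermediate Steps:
B = -5/2 (B = (5*(-3))/6 = (⅙)*(-15) = -5/2 ≈ -2.5000)
I = -⅖ (I = 1/(-5/2) = -⅖ ≈ -0.40000)
z(a) = 0
4*((z(3) + I)/(-1 - 4) + 2) = 4*((0 - ⅖)/(-1 - 4) + 2) = 4*(-⅖/(-5) + 2) = 4*(-⅖*(-⅕) + 2) = 4*(2/25 + 2) = 4*(52/25) = 208/25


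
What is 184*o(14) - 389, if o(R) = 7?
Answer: 899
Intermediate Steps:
184*o(14) - 389 = 184*7 - 389 = 1288 - 389 = 899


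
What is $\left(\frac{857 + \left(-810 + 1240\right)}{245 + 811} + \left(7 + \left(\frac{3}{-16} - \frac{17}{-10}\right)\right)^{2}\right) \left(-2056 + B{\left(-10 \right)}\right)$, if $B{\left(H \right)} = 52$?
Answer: $- \frac{236252061}{1600} \approx -1.4766 \cdot 10^{5}$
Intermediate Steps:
$\left(\frac{857 + \left(-810 + 1240\right)}{245 + 811} + \left(7 + \left(\frac{3}{-16} - \frac{17}{-10}\right)\right)^{2}\right) \left(-2056 + B{\left(-10 \right)}\right) = \left(\frac{857 + \left(-810 + 1240\right)}{245 + 811} + \left(7 + \left(\frac{3}{-16} - \frac{17}{-10}\right)\right)^{2}\right) \left(-2056 + 52\right) = \left(\frac{857 + 430}{1056} + \left(7 + \left(3 \left(- \frac{1}{16}\right) - - \frac{17}{10}\right)\right)^{2}\right) \left(-2004\right) = \left(1287 \cdot \frac{1}{1056} + \left(7 + \left(- \frac{3}{16} + \frac{17}{10}\right)\right)^{2}\right) \left(-2004\right) = \left(\frac{39}{32} + \left(7 + \frac{121}{80}\right)^{2}\right) \left(-2004\right) = \left(\frac{39}{32} + \left(\frac{681}{80}\right)^{2}\right) \left(-2004\right) = \left(\frac{39}{32} + \frac{463761}{6400}\right) \left(-2004\right) = \frac{471561}{6400} \left(-2004\right) = - \frac{236252061}{1600}$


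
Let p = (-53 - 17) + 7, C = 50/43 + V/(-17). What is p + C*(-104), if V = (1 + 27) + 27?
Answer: 111507/731 ≈ 152.54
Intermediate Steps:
V = 55 (V = 28 + 27 = 55)
C = -1515/731 (C = 50/43 + 55/(-17) = 50*(1/43) + 55*(-1/17) = 50/43 - 55/17 = -1515/731 ≈ -2.0725)
p = -63 (p = -70 + 7 = -63)
p + C*(-104) = -63 - 1515/731*(-104) = -63 + 157560/731 = 111507/731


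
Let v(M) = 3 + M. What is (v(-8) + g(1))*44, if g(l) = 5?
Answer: 0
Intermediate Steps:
(v(-8) + g(1))*44 = ((3 - 8) + 5)*44 = (-5 + 5)*44 = 0*44 = 0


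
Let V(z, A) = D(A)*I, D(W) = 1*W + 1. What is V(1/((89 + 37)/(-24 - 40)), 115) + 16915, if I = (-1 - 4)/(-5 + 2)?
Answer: 51325/3 ≈ 17108.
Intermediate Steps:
D(W) = 1 + W (D(W) = W + 1 = 1 + W)
I = 5/3 (I = -5/(-3) = -5*(-1/3) = 5/3 ≈ 1.6667)
V(z, A) = 5/3 + 5*A/3 (V(z, A) = (1 + A)*(5/3) = 5/3 + 5*A/3)
V(1/((89 + 37)/(-24 - 40)), 115) + 16915 = (5/3 + (5/3)*115) + 16915 = (5/3 + 575/3) + 16915 = 580/3 + 16915 = 51325/3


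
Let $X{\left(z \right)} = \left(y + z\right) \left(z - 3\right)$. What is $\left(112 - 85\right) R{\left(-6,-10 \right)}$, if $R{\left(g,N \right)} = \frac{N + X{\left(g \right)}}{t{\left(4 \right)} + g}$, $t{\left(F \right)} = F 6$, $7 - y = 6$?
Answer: $\frac{105}{2} \approx 52.5$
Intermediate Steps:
$y = 1$ ($y = 7 - 6 = 1$)
$t{\left(F \right)} = 6 F$
$X{\left(z \right)} = \left(1 + z\right) \left(-3 + z\right)$ ($X{\left(z \right)} = \left(1 + z\right) \left(z - 3\right) = \left(1 + z\right) \left(-3 + z\right)$)
$R{\left(g,N \right)} = \frac{-3 + N + g^{2} - 2 g}{24 + g}$ ($R{\left(g,N \right)} = \frac{N - \left(3 - g^{2} + 2 g\right)}{6 \cdot 4 + g} = \frac{-3 + N + g^{2} - 2 g}{24 + g}$)
$\left(112 - 85\right) R{\left(-6,-10 \right)} = \left(112 - 85\right) \frac{-3 - 10 + \left(-6\right)^{2} - -12}{24 - 6} = 27 \frac{-3 - 10 + 36 + 12}{18} = 27 \cdot \frac{1}{18} \cdot 35 = 27 \cdot \frac{35}{18} = \frac{105}{2}$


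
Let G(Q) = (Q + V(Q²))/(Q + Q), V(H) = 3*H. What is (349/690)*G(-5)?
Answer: -2443/690 ≈ -3.5406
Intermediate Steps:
G(Q) = (Q + 3*Q²)/(2*Q) (G(Q) = (Q + 3*Q²)/(Q + Q) = (Q + 3*Q²)/((2*Q)) = (Q + 3*Q²)*(1/(2*Q)) = (Q + 3*Q²)/(2*Q))
(349/690)*G(-5) = (349/690)*(½ + (3/2)*(-5)) = (349*(1/690))*(½ - 15/2) = (349/690)*(-7) = -2443/690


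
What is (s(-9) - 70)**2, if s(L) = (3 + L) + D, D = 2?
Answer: 5476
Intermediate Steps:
s(L) = 5 + L (s(L) = (3 + L) + 2 = 5 + L)
(s(-9) - 70)**2 = ((5 - 9) - 70)**2 = (-4 - 70)**2 = (-74)**2 = 5476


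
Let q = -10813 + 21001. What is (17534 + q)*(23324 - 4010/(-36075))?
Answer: 4665154133564/7215 ≈ 6.4659e+8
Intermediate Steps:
q = 10188
(17534 + q)*(23324 - 4010/(-36075)) = (17534 + 10188)*(23324 - 4010/(-36075)) = 27722*(23324 - 4010*(-1/36075)) = 27722*(23324 + 802/7215) = 27722*(168283462/7215) = 4665154133564/7215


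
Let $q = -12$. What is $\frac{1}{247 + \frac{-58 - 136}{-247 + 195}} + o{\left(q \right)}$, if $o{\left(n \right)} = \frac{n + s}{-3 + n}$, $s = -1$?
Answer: $\frac{28379}{32595} \approx 0.87066$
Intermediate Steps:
$o{\left(n \right)} = \frac{-1 + n}{-3 + n}$ ($o{\left(n \right)} = \frac{n - 1}{-3 + n} = \frac{-1 + n}{-3 + n}$)
$\frac{1}{247 + \frac{-58 - 136}{-247 + 195}} + o{\left(q \right)} = \frac{1}{247 + \frac{-58 - 136}{-247 + 195}} + \frac{-1 - 12}{-3 - 12} = \frac{1}{247 - \frac{194}{-52}} + \frac{1}{-15} \left(-13\right) = \frac{1}{247 - - \frac{97}{26}} - - \frac{13}{15} = \frac{1}{247 + \frac{97}{26}} + \frac{13}{15} = \frac{1}{\frac{6519}{26}} + \frac{13}{15} = \frac{26}{6519} + \frac{13}{15} = \frac{28379}{32595}$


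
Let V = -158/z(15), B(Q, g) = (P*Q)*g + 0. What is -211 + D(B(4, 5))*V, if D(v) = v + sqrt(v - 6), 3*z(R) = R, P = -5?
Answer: 2949 - 158*I*sqrt(106)/5 ≈ 2949.0 - 325.34*I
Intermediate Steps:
z(R) = R/3
B(Q, g) = -5*Q*g (B(Q, g) = (-5*Q)*g + 0 = -5*Q*g + 0 = -5*Q*g)
D(v) = v + sqrt(-6 + v)
V = -158/5 (V = -158/((1/3)*15) = -158/5 ≈ -31.600)
-211 + D(B(4, 5))*V = -211 + (-5*4*5 + sqrt(-6 - 5*4*5))*(-158/5) = -211 + (-100 + sqrt(-6 - 100))*(-158/5) = -211 + (-100 + sqrt(-106))*(-158/5) = -211 + (-100 + I*sqrt(106))*(-158/5) = -211 + (3160 - 158*I*sqrt(106)/5) = 2949 - 158*I*sqrt(106)/5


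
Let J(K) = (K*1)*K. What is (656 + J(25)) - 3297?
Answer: -2016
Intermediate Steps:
J(K) = K**2 (J(K) = K*K = K**2)
(656 + J(25)) - 3297 = (656 + 25**2) - 3297 = (656 + 625) - 3297 = 1281 - 3297 = -2016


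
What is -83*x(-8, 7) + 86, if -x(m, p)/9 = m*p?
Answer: -41746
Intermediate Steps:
x(m, p) = -9*m*p
-83*x(-8, 7) + 86 = -(-747)*(-8)*7 + 86 = -83*504 + 86 = -41832 + 86 = -41746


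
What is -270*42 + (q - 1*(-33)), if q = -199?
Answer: -11506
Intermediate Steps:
-270*42 + (q - 1*(-33)) = -270*42 + (-199 - 1*(-33)) = -11340 + (-199 + 33) = -11340 - 166 = -11506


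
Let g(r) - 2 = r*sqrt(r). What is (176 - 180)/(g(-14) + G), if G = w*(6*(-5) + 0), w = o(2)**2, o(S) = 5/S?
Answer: 424/21231 - 32*I*sqrt(14)/21231 ≈ 0.019971 - 0.0056395*I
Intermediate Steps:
g(r) = 2 + r**(3/2) (g(r) = 2 + r*sqrt(r) = 2 + r**(3/2))
w = 25/4 (w = (5/2)**2 = 25/4 ≈ 6.2500)
G = -375/2 (G = 25*(6*(-5) + 0)/4 = 25*(-30 + 0)/4 = (25/4)*(-30) = -375/2 ≈ -187.50)
(176 - 180)/(g(-14) + G) = (176 - 180)/((2 + (-14)**(3/2)) - 375/2) = -4/((2 - 14*I*sqrt(14)) - 375/2) = -4/(-371/2 - 14*I*sqrt(14))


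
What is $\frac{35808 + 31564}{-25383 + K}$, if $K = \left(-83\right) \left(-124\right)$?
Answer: $- \frac{67372}{15091} \approx -4.4644$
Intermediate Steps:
$K = 10292$
$\frac{35808 + 31564}{-25383 + K} = \frac{35808 + 31564}{-25383 + 10292} = \frac{67372}{-15091} = 67372 \left(- \frac{1}{15091}\right) = - \frac{67372}{15091}$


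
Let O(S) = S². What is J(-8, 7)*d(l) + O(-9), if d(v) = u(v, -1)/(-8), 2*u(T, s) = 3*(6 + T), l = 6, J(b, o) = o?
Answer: 261/4 ≈ 65.250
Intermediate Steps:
u(T, s) = 9 + 3*T/2 (u(T, s) = (3*(6 + T))/2 = (18 + 3*T)/2 = 9 + 3*T/2)
d(v) = -9/8 - 3*v/16 (d(v) = (9 + 3*v/2)/(-8) = (9 + 3*v/2)*(-⅛) = -9/8 - 3*v/16)
J(-8, 7)*d(l) + O(-9) = 7*(-9/8 - 3/16*6) + (-9)² = 7*(-9/8 - 9/8) + 81 = 7*(-9/4) + 81 = -63/4 + 81 = 261/4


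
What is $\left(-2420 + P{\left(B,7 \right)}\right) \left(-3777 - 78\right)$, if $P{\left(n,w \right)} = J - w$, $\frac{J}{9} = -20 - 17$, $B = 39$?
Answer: $10639800$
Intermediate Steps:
$J = -333$ ($J = 9 \left(-20 - 17\right) = 9 \left(-37\right) = -333$)
$P{\left(n,w \right)} = -333 - w$
$\left(-2420 + P{\left(B,7 \right)}\right) \left(-3777 - 78\right) = \left(-2420 - 340\right) \left(-3777 - 78\right) = \left(-2420 - 340\right) \left(-3855\right) = \left(-2760\right) \left(-3855\right) = 10639800$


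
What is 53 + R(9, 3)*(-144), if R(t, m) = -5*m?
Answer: 2213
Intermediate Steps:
53 + R(9, 3)*(-144) = 53 - 5*3*(-144) = 53 - 15*(-144) = 53 + 2160 = 2213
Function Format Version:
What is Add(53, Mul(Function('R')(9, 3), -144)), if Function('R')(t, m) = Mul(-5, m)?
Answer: 2213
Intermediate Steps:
Add(53, Mul(Function('R')(9, 3), -144)) = Add(53, Mul(Mul(-5, 3), -144)) = Add(53, Mul(-15, -144)) = Add(53, 2160) = 2213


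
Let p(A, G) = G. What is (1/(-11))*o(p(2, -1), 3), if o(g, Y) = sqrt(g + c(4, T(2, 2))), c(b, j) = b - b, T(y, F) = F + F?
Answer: -I/11 ≈ -0.090909*I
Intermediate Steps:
T(y, F) = 2*F
c(b, j) = 0
o(g, Y) = sqrt(g) (o(g, Y) = sqrt(g + 0) = sqrt(g))
(1/(-11))*o(p(2, -1), 3) = (1/(-11))*sqrt(-1) = (-1/11*1)*I = -I/11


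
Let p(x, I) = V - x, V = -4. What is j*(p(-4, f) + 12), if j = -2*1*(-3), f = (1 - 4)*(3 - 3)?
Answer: 72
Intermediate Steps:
f = 0 (f = -3*0 = 0)
p(x, I) = -4 - x
j = 6 (j = -2*(-3) = 6)
j*(p(-4, f) + 12) = 6*((-4 - 1*(-4)) + 12) = 6*((-4 + 4) + 12) = 6*(0 + 12) = 6*12 = 72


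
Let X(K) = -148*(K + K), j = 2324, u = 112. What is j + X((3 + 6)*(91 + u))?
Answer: -538468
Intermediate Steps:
X(K) = -296*K
j + X((3 + 6)*(91 + u)) = 2324 - 296*(3 + 6)*(91 + 112) = 2324 - 2664*203 = 2324 - 296*1827 = 2324 - 540792 = -538468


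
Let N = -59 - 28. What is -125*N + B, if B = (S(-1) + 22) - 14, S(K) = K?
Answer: 10882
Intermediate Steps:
N = -87
B = 7 (B = (-1 + 22) - 14 = 21 - 14 = 7)
-125*N + B = -125*(-87) + 7 = 10875 + 7 = 10882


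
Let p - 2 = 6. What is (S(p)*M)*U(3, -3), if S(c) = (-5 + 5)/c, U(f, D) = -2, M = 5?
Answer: 0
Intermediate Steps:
p = 8 (p = 2 + 6 = 8)
S(c) = 0 (S(c) = 0/c = 0)
(S(p)*M)*U(3, -3) = (0*5)*(-2) = 0*(-2) = 0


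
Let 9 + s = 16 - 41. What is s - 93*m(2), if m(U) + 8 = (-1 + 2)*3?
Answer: 431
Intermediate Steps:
s = -34 (s = -9 + (16 - 41) = -9 - 25 = -34)
m(U) = -5 (m(U) = -8 + (-1 + 2)*3 = -8 + 1*3 = -8 + 3 = -5)
s - 93*m(2) = -34 - 93*(-5) = -34 + 465 = 431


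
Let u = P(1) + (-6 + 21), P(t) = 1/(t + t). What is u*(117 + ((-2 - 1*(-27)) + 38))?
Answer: 2790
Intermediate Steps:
P(t) = 1/(2*t)
u = 31/2 (u = (½)/1 + (-6 + 21) = (½)*1 + 15 = ½ + 15 = 31/2 ≈ 15.500)
u*(117 + ((-2 - 1*(-27)) + 38)) = 31*(117 + ((-2 - 1*(-27)) + 38))/2 = 31*(117 + ((-2 + 27) + 38))/2 = 31*(117 + (25 + 38))/2 = 31*(117 + 63)/2 = (31/2)*180 = 2790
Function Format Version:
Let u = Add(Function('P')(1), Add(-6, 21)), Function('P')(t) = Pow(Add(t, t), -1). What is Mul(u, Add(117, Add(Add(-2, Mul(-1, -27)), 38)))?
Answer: 2790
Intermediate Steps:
Function('P')(t) = Mul(Rational(1, 2), Pow(t, -1)) (Function('P')(t) = Pow(Mul(2, t), -1) = Mul(Rational(1, 2), Pow(t, -1)))
u = Rational(31, 2) (u = Add(Mul(Rational(1, 2), Pow(1, -1)), Add(-6, 21)) = Add(Mul(Rational(1, 2), 1), 15) = Add(Rational(1, 2), 15) = Rational(31, 2) ≈ 15.500)
Mul(u, Add(117, Add(Add(-2, Mul(-1, -27)), 38))) = Mul(Rational(31, 2), Add(117, Add(Add(-2, Mul(-1, -27)), 38))) = Mul(Rational(31, 2), Add(117, Add(Add(-2, 27), 38))) = Mul(Rational(31, 2), Add(117, Add(25, 38))) = Mul(Rational(31, 2), Add(117, 63)) = Mul(Rational(31, 2), 180) = 2790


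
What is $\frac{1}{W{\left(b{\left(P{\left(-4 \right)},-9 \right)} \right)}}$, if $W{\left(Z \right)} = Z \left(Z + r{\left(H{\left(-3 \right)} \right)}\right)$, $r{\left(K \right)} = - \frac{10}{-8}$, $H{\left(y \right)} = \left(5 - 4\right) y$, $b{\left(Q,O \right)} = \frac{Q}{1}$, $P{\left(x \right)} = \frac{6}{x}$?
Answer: $\frac{8}{3} \approx 2.6667$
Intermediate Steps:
$b{\left(Q,O \right)} = Q$ ($b{\left(Q,O \right)} = Q 1 = Q$)
$H{\left(y \right)} = y$ ($H{\left(y \right)} = 1 y = y$)
$r{\left(K \right)} = \frac{5}{4}$ ($r{\left(K \right)} = \left(-10\right) \left(- \frac{1}{8}\right) = \frac{5}{4}$)
$W{\left(Z \right)} = Z \left(\frac{5}{4} + Z\right)$ ($W{\left(Z \right)} = Z \left(Z + \frac{5}{4}\right) = Z \left(\frac{5}{4} + Z\right)$)
$\frac{1}{W{\left(b{\left(P{\left(-4 \right)},-9 \right)} \right)}} = \frac{1}{\frac{1}{4} \frac{6}{-4} \left(5 + 4 \frac{6}{-4}\right)} = \frac{1}{\frac{1}{4} \cdot 6 \left(- \frac{1}{4}\right) \left(5 + 4 \cdot 6 \left(- \frac{1}{4}\right)\right)} = \frac{1}{\frac{1}{4} \left(- \frac{3}{2}\right) \left(5 + 4 \left(- \frac{3}{2}\right)\right)} = \frac{1}{\frac{1}{4} \left(- \frac{3}{2}\right) \left(5 - 6\right)} = \frac{1}{\frac{1}{4} \left(- \frac{3}{2}\right) \left(-1\right)} = \frac{1}{\frac{3}{8}} = \frac{8}{3}$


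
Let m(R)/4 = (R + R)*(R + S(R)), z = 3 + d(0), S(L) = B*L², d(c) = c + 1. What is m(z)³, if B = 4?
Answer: 10303307776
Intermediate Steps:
d(c) = 1 + c
S(L) = 4*L²
z = 4 (z = 3 + (1 + 0) = 3 + 1 = 4)
m(R) = 8*R*(R + 4*R²) (m(R) = 4*((R + R)*(R + 4*R²)) = 4*((2*R)*(R + 4*R²)) = 4*(2*R*(R + 4*R²)) = 8*R*(R + 4*R²))
m(z)³ = (4²*(8 + 32*4))³ = (16*(8 + 128))³ = (16*136)³ = 2176³ = 10303307776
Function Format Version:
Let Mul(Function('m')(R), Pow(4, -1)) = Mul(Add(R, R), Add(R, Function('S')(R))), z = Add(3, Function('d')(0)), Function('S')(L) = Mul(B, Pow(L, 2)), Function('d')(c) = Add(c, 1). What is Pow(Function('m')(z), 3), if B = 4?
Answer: 10303307776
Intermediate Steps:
Function('d')(c) = Add(1, c)
Function('S')(L) = Mul(4, Pow(L, 2))
z = 4 (z = Add(3, Add(1, 0)) = Add(3, 1) = 4)
Function('m')(R) = Mul(8, R, Add(R, Mul(4, Pow(R, 2)))) (Function('m')(R) = Mul(4, Mul(Add(R, R), Add(R, Mul(4, Pow(R, 2))))) = Mul(4, Mul(Mul(2, R), Add(R, Mul(4, Pow(R, 2))))) = Mul(4, Mul(2, R, Add(R, Mul(4, Pow(R, 2))))) = Mul(8, R, Add(R, Mul(4, Pow(R, 2)))))
Pow(Function('m')(z), 3) = Pow(Mul(Pow(4, 2), Add(8, Mul(32, 4))), 3) = Pow(Mul(16, Add(8, 128)), 3) = Pow(Mul(16, 136), 3) = Pow(2176, 3) = 10303307776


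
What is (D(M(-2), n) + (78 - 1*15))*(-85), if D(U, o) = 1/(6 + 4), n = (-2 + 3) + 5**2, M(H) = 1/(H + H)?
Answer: -10727/2 ≈ -5363.5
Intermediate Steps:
M(H) = 1/(2*H)
n = 26 (n = 1 + 25 = 26)
D(U, o) = 1/10
(D(M(-2), n) + (78 - 1*15))*(-85) = (1/10 + (78 - 1*15))*(-85) = (1/10 + (78 - 15))*(-85) = (1/10 + 63)*(-85) = (631/10)*(-85) = -10727/2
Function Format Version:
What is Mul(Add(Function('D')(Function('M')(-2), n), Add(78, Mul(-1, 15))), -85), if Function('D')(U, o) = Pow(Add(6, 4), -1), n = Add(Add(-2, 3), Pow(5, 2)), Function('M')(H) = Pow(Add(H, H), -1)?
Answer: Rational(-10727, 2) ≈ -5363.5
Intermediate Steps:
Function('M')(H) = Mul(Rational(1, 2), Pow(H, -1)) (Function('M')(H) = Pow(Mul(2, H), -1) = Mul(Rational(1, 2), Pow(H, -1)))
n = 26 (n = Add(1, 25) = 26)
Function('D')(U, o) = Rational(1, 10) (Function('D')(U, o) = Pow(10, -1) = Rational(1, 10))
Mul(Add(Function('D')(Function('M')(-2), n), Add(78, Mul(-1, 15))), -85) = Mul(Add(Rational(1, 10), Add(78, Mul(-1, 15))), -85) = Mul(Add(Rational(1, 10), Add(78, -15)), -85) = Mul(Add(Rational(1, 10), 63), -85) = Mul(Rational(631, 10), -85) = Rational(-10727, 2)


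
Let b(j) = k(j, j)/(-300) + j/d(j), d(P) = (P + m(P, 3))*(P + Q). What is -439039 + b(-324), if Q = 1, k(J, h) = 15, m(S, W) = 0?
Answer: -2836192283/6460 ≈ -4.3904e+5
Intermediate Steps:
d(P) = P*(1 + P) (d(P) = (P + 0)*(P + 1) = P*(1 + P))
b(j) = -1/20 + 1/(1 + j) (b(j) = 15/(-300) + j/((j*(1 + j))) = 15*(-1/300) + j*(1/(j*(1 + j))) = -1/20 + 1/(1 + j))
-439039 + b(-324) = -439039 + (19 - 1*(-324))/(20*(1 - 324)) = -439039 + (1/20)*(19 + 324)/(-323) = -439039 + (1/20)*(-1/323)*343 = -439039 - 343/6460 = -2836192283/6460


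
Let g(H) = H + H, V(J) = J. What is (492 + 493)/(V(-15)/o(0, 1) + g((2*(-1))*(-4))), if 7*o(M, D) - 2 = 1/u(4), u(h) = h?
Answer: -2955/92 ≈ -32.120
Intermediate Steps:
o(M, D) = 9/28 (o(M, D) = 2/7 + (⅐)/4 = 2/7 + (⅐)*(¼) = 2/7 + 1/28 = 9/28)
g(H) = 2*H
(492 + 493)/(V(-15)/o(0, 1) + g((2*(-1))*(-4))) = (492 + 493)/(-15/9/28 + 2*((2*(-1))*(-4))) = 985/(-15*28/9 + 2*(-2*(-4))) = 985/(-140/3 + 2*8) = 985/(-140/3 + 16) = 985/(-92/3) = 985*(-3/92) = -2955/92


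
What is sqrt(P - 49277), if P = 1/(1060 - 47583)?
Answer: 4*I*sqrt(6665913929191)/46523 ≈ 221.98*I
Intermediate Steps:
P = -1/46523 (P = 1/(-46523) = -1/46523 ≈ -2.1495e-5)
sqrt(P - 49277) = sqrt(-1/46523 - 49277) = sqrt(-2292513872/46523) = 4*I*sqrt(6665913929191)/46523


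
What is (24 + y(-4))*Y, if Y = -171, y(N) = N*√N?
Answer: -4104 + 1368*I ≈ -4104.0 + 1368.0*I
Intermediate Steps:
y(N) = N^(3/2)
(24 + y(-4))*Y = (24 + (-4)^(3/2))*(-171) = (24 - 8*I)*(-171) = -4104 + 1368*I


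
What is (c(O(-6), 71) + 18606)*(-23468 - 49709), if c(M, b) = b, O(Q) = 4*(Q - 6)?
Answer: -1366726829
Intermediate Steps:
O(Q) = -24 + 4*Q (O(Q) = 4*(-6 + Q) = -24 + 4*Q)
(c(O(-6), 71) + 18606)*(-23468 - 49709) = (71 + 18606)*(-23468 - 49709) = 18677*(-73177) = -1366726829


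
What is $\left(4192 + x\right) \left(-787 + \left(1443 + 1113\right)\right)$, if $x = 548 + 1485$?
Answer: $11012025$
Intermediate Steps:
$x = 2033$
$\left(4192 + x\right) \left(-787 + \left(1443 + 1113\right)\right) = \left(4192 + 2033\right) \left(-787 + \left(1443 + 1113\right)\right) = 6225 \left(-787 + 2556\right) = 6225 \cdot 1769 = 11012025$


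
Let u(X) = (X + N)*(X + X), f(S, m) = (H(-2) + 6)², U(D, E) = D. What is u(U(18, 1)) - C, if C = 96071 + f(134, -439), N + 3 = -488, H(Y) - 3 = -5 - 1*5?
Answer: -113100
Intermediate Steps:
H(Y) = -7 (H(Y) = 3 + (-5 - 1*5) = 3 + (-5 - 5) = 3 - 10 = -7)
N = -491 (N = -3 - 488 = -491)
f(S, m) = 1 (f(S, m) = (-7 + 6)² = (-1)² = 1)
u(X) = 2*X*(-491 + X) (u(X) = (X - 491)*(X + X) = (-491 + X)*(2*X) = 2*X*(-491 + X))
C = 96072 (C = 96071 + 1 = 96072)
u(U(18, 1)) - C = 2*18*(-491 + 18) - 1*96072 = 2*18*(-473) - 96072 = -17028 - 96072 = -113100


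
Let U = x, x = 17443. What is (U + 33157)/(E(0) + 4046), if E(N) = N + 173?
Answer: 50600/4219 ≈ 11.993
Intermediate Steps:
E(N) = 173 + N
U = 17443
(U + 33157)/(E(0) + 4046) = (17443 + 33157)/((173 + 0) + 4046) = 50600/(173 + 4046) = 50600/4219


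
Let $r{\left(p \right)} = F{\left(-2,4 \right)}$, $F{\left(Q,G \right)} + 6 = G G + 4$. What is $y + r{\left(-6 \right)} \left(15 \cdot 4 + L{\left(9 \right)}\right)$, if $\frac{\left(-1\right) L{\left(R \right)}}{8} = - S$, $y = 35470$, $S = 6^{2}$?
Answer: $40342$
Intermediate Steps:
$S = 36$
$F{\left(Q,G \right)} = -2 + G^{2}$ ($F{\left(Q,G \right)} = -6 + \left(G G + 4\right) = -6 + \left(G^{2} + 4\right) = -6 + \left(4 + G^{2}\right) = -2 + G^{2}$)
$L{\left(R \right)} = 288$ ($L{\left(R \right)} = - 8 \left(\left(-1\right) 36\right) = \left(-8\right) \left(-36\right) = 288$)
$r{\left(p \right)} = 14$ ($r{\left(p \right)} = -2 + 4^{2} = -2 + 16 = 14$)
$y + r{\left(-6 \right)} \left(15 \cdot 4 + L{\left(9 \right)}\right) = 35470 + 14 \left(15 \cdot 4 + 288\right) = 35470 + 14 \left(60 + 288\right) = 35470 + 14 \cdot 348 = 35470 + 4872 = 40342$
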